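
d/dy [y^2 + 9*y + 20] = 2*y + 9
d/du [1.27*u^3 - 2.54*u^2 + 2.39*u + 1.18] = 3.81*u^2 - 5.08*u + 2.39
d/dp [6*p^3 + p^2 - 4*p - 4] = 18*p^2 + 2*p - 4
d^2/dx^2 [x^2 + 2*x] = 2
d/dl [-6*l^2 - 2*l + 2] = -12*l - 2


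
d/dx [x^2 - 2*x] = 2*x - 2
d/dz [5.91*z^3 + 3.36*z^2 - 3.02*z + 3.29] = 17.73*z^2 + 6.72*z - 3.02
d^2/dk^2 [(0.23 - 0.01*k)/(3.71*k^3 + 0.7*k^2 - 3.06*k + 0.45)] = (-0.825846*k^5 + 37.833096*k^4 + 9.320108*k^3 - 14.790048*k^2 - 5.24097*k + 4.134816)/(51.064811*k^9 + 28.90461*k^8 - 120.900738*k^7 - 28.756385*k^6 + 106.730568*k^5 - 10.32696*k^4 - 32.182191*k^3 + 13.06611*k^2 - 1.85895*k + 0.091125)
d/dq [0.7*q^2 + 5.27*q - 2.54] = 1.4*q + 5.27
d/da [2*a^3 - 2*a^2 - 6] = 2*a*(3*a - 2)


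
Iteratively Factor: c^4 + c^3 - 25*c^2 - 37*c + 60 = (c - 1)*(c^3 + 2*c^2 - 23*c - 60) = (c - 1)*(c + 4)*(c^2 - 2*c - 15) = (c - 5)*(c - 1)*(c + 4)*(c + 3)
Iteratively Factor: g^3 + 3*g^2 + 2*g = (g + 2)*(g^2 + g) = (g + 1)*(g + 2)*(g)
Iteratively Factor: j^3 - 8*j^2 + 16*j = (j)*(j^2 - 8*j + 16) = j*(j - 4)*(j - 4)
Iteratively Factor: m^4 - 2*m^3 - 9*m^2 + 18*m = (m - 3)*(m^3 + m^2 - 6*m) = (m - 3)*(m - 2)*(m^2 + 3*m) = (m - 3)*(m - 2)*(m + 3)*(m)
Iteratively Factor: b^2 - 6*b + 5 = (b - 1)*(b - 5)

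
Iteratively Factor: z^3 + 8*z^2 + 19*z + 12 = (z + 3)*(z^2 + 5*z + 4) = (z + 1)*(z + 3)*(z + 4)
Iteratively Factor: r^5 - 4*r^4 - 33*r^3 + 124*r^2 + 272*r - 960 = (r + 4)*(r^4 - 8*r^3 - r^2 + 128*r - 240) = (r - 3)*(r + 4)*(r^3 - 5*r^2 - 16*r + 80) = (r - 3)*(r + 4)^2*(r^2 - 9*r + 20) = (r - 5)*(r - 3)*(r + 4)^2*(r - 4)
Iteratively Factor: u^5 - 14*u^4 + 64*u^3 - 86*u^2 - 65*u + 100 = (u + 1)*(u^4 - 15*u^3 + 79*u^2 - 165*u + 100) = (u - 4)*(u + 1)*(u^3 - 11*u^2 + 35*u - 25) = (u - 5)*(u - 4)*(u + 1)*(u^2 - 6*u + 5) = (u - 5)*(u - 4)*(u - 1)*(u + 1)*(u - 5)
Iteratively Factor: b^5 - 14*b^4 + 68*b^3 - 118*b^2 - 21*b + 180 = (b + 1)*(b^4 - 15*b^3 + 83*b^2 - 201*b + 180) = (b - 5)*(b + 1)*(b^3 - 10*b^2 + 33*b - 36) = (b - 5)*(b - 3)*(b + 1)*(b^2 - 7*b + 12) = (b - 5)*(b - 3)^2*(b + 1)*(b - 4)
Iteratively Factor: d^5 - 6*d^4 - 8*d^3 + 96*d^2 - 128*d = (d - 2)*(d^4 - 4*d^3 - 16*d^2 + 64*d) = (d - 4)*(d - 2)*(d^3 - 16*d) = (d - 4)^2*(d - 2)*(d^2 + 4*d) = (d - 4)^2*(d - 2)*(d + 4)*(d)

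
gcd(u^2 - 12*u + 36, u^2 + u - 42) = u - 6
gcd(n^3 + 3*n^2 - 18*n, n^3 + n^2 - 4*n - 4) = 1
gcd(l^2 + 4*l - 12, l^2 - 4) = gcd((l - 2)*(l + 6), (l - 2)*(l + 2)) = l - 2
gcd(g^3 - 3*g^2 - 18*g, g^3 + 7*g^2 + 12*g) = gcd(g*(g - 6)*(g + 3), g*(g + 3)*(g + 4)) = g^2 + 3*g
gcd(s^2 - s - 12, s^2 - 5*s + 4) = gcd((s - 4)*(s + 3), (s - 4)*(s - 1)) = s - 4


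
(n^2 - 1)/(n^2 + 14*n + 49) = (n^2 - 1)/(n^2 + 14*n + 49)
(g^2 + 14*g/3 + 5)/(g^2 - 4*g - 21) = (g + 5/3)/(g - 7)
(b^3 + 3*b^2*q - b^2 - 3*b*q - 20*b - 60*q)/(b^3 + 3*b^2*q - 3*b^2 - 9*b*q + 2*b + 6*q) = (b^2 - b - 20)/(b^2 - 3*b + 2)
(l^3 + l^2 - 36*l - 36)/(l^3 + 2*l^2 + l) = (l^2 - 36)/(l*(l + 1))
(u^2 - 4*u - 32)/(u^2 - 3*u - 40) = (u + 4)/(u + 5)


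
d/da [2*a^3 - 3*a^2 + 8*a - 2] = 6*a^2 - 6*a + 8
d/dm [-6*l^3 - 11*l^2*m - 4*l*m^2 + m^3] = -11*l^2 - 8*l*m + 3*m^2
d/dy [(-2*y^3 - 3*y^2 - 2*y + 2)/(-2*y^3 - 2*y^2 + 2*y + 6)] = (-y^4 - 8*y^3 - 17*y^2 - 14*y - 8)/(2*(y^6 + 2*y^5 - y^4 - 8*y^3 - 5*y^2 + 6*y + 9))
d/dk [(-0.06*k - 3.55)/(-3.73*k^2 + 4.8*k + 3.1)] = (-0.2238*k^2 - 26.483*k + 16.854)/(13.9129*k^4 - 35.808*k^3 - 0.0860000000000021*k^2 + 29.76*k + 9.61)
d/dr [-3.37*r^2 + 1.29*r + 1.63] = 1.29 - 6.74*r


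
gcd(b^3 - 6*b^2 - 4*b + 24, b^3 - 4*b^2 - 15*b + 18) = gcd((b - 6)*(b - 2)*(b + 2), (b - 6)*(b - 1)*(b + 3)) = b - 6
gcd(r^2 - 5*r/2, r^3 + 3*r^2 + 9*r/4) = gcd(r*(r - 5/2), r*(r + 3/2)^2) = r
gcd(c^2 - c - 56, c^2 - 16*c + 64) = c - 8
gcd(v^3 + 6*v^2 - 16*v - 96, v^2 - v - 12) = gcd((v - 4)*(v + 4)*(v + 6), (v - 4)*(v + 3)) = v - 4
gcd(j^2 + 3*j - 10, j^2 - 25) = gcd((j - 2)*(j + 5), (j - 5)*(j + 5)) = j + 5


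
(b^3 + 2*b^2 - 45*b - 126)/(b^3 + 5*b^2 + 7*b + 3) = (b^2 - b - 42)/(b^2 + 2*b + 1)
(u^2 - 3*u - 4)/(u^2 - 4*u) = (u + 1)/u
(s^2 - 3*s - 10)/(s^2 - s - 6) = (s - 5)/(s - 3)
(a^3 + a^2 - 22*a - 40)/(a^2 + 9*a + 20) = (a^2 - 3*a - 10)/(a + 5)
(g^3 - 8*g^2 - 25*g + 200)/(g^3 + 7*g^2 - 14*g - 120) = (g^2 - 13*g + 40)/(g^2 + 2*g - 24)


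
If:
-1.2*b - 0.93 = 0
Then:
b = -0.78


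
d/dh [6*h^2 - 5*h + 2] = 12*h - 5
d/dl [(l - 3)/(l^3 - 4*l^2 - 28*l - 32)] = (-2*l^2 + 17*l - 58)/(l^5 - 10*l^4 - 20*l^3 + 200*l^2 + 640*l + 512)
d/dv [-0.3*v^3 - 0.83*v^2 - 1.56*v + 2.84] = -0.9*v^2 - 1.66*v - 1.56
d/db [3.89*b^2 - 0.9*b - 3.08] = 7.78*b - 0.9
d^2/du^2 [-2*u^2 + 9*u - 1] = -4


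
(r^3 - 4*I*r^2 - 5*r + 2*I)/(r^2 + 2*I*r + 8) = (r^2 - 2*I*r - 1)/(r + 4*I)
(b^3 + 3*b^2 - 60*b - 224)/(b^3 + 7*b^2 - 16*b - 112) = (b - 8)/(b - 4)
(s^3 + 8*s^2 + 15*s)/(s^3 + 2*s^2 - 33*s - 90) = s/(s - 6)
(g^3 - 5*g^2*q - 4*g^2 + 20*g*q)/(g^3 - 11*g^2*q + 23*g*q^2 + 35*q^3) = g*(4 - g)/(-g^2 + 6*g*q + 7*q^2)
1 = 1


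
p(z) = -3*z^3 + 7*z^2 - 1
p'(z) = -9*z^2 + 14*z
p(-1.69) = 33.47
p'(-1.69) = -49.36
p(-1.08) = 10.94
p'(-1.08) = -25.62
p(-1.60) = 29.21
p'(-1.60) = -45.44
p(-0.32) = -0.18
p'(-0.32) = -5.40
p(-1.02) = 9.47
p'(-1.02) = -23.64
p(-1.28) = 16.76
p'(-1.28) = -32.67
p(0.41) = -0.03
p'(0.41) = 4.23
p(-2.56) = 95.21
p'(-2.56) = -94.82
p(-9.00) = 2753.00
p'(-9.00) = -855.00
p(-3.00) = 143.00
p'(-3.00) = -123.00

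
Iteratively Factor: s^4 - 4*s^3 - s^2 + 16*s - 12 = (s - 2)*(s^3 - 2*s^2 - 5*s + 6) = (s - 2)*(s - 1)*(s^2 - s - 6) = (s - 3)*(s - 2)*(s - 1)*(s + 2)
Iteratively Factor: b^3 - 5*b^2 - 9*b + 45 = (b - 5)*(b^2 - 9) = (b - 5)*(b - 3)*(b + 3)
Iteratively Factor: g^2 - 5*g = (g)*(g - 5)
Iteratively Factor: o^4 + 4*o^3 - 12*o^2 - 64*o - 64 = (o - 4)*(o^3 + 8*o^2 + 20*o + 16) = (o - 4)*(o + 2)*(o^2 + 6*o + 8) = (o - 4)*(o + 2)^2*(o + 4)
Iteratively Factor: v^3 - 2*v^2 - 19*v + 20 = (v + 4)*(v^2 - 6*v + 5) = (v - 1)*(v + 4)*(v - 5)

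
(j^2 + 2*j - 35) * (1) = j^2 + 2*j - 35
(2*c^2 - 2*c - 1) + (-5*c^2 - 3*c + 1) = -3*c^2 - 5*c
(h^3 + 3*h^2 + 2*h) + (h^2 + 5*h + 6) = h^3 + 4*h^2 + 7*h + 6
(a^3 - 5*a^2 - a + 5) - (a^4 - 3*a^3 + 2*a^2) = -a^4 + 4*a^3 - 7*a^2 - a + 5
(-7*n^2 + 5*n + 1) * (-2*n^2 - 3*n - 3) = 14*n^4 + 11*n^3 + 4*n^2 - 18*n - 3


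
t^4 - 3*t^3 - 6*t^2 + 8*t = t*(t - 4)*(t - 1)*(t + 2)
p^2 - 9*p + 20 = (p - 5)*(p - 4)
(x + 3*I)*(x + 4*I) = x^2 + 7*I*x - 12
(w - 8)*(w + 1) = w^2 - 7*w - 8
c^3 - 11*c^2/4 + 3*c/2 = c*(c - 2)*(c - 3/4)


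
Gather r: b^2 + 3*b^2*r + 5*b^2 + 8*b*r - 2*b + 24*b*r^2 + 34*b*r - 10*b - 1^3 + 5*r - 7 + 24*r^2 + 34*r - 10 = 6*b^2 - 12*b + r^2*(24*b + 24) + r*(3*b^2 + 42*b + 39) - 18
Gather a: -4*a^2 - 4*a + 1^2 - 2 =-4*a^2 - 4*a - 1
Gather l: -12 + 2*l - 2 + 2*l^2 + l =2*l^2 + 3*l - 14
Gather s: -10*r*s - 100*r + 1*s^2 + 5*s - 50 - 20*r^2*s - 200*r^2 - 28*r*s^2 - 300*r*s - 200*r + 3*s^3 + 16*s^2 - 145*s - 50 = -200*r^2 - 300*r + 3*s^3 + s^2*(17 - 28*r) + s*(-20*r^2 - 310*r - 140) - 100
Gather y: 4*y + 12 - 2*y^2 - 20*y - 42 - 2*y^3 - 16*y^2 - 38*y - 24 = -2*y^3 - 18*y^2 - 54*y - 54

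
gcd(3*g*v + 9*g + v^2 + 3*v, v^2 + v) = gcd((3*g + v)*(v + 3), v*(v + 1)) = 1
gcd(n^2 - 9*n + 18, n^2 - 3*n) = n - 3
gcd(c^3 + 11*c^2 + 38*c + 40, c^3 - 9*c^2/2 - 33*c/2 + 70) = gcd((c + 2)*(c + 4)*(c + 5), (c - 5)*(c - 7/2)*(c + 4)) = c + 4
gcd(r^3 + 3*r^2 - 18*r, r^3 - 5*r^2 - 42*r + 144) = r^2 + 3*r - 18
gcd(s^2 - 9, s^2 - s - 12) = s + 3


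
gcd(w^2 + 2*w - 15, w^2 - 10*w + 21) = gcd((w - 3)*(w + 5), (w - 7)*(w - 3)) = w - 3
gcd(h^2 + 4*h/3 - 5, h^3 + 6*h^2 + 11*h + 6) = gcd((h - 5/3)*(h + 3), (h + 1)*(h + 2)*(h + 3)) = h + 3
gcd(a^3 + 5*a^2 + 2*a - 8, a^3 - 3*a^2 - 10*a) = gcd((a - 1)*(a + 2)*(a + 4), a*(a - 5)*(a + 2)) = a + 2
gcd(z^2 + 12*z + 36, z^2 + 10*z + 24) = z + 6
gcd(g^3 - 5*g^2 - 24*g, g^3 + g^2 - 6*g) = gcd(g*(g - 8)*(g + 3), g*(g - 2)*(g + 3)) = g^2 + 3*g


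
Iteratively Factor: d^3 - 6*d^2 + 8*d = (d - 2)*(d^2 - 4*d) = d*(d - 2)*(d - 4)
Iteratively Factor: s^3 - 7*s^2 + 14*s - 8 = (s - 4)*(s^2 - 3*s + 2) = (s - 4)*(s - 1)*(s - 2)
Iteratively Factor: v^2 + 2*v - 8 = (v + 4)*(v - 2)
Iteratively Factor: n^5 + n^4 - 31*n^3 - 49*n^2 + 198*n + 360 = (n + 2)*(n^4 - n^3 - 29*n^2 + 9*n + 180) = (n + 2)*(n + 3)*(n^3 - 4*n^2 - 17*n + 60) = (n - 3)*(n + 2)*(n + 3)*(n^2 - n - 20) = (n - 5)*(n - 3)*(n + 2)*(n + 3)*(n + 4)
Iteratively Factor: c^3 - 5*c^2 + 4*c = (c - 4)*(c^2 - c) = c*(c - 4)*(c - 1)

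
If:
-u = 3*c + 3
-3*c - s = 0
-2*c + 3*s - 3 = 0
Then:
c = -3/11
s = 9/11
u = -24/11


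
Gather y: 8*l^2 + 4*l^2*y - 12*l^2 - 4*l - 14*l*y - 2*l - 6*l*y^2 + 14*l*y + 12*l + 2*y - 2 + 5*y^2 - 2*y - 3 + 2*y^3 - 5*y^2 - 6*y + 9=-4*l^2 - 6*l*y^2 + 6*l + 2*y^3 + y*(4*l^2 - 6) + 4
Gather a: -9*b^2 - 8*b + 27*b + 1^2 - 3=-9*b^2 + 19*b - 2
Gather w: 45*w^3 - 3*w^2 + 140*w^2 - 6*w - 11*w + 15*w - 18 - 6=45*w^3 + 137*w^2 - 2*w - 24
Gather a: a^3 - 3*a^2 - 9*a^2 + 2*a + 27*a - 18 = a^3 - 12*a^2 + 29*a - 18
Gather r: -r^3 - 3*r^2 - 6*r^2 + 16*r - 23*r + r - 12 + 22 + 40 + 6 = -r^3 - 9*r^2 - 6*r + 56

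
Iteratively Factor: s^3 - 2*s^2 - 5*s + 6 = (s - 3)*(s^2 + s - 2) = (s - 3)*(s - 1)*(s + 2)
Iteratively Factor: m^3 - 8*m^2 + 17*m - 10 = (m - 2)*(m^2 - 6*m + 5) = (m - 5)*(m - 2)*(m - 1)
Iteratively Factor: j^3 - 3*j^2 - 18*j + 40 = (j - 2)*(j^2 - j - 20) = (j - 2)*(j + 4)*(j - 5)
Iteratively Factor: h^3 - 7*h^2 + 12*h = (h)*(h^2 - 7*h + 12) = h*(h - 3)*(h - 4)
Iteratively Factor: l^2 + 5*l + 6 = (l + 3)*(l + 2)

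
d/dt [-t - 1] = -1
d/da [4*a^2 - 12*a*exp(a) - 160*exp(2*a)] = -12*a*exp(a) + 8*a - 320*exp(2*a) - 12*exp(a)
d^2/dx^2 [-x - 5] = 0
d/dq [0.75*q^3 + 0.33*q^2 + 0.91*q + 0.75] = 2.25*q^2 + 0.66*q + 0.91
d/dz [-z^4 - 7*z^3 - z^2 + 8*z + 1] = -4*z^3 - 21*z^2 - 2*z + 8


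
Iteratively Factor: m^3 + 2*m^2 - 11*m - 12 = (m + 1)*(m^2 + m - 12) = (m + 1)*(m + 4)*(m - 3)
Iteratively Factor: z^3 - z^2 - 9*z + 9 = (z + 3)*(z^2 - 4*z + 3) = (z - 3)*(z + 3)*(z - 1)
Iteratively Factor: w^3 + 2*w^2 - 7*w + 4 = (w - 1)*(w^2 + 3*w - 4) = (w - 1)^2*(w + 4)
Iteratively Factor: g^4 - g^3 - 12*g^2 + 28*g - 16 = (g + 4)*(g^3 - 5*g^2 + 8*g - 4) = (g - 2)*(g + 4)*(g^2 - 3*g + 2) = (g - 2)^2*(g + 4)*(g - 1)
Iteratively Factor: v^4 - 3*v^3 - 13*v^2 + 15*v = (v)*(v^3 - 3*v^2 - 13*v + 15) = v*(v - 5)*(v^2 + 2*v - 3) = v*(v - 5)*(v - 1)*(v + 3)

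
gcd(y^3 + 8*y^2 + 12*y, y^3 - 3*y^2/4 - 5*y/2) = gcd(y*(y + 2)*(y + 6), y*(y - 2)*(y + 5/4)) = y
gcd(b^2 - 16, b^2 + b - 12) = b + 4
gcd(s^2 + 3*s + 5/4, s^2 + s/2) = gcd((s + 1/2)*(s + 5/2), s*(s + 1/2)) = s + 1/2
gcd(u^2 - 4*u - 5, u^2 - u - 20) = u - 5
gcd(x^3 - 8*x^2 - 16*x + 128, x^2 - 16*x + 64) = x - 8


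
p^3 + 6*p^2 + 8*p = p*(p + 2)*(p + 4)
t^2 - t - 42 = (t - 7)*(t + 6)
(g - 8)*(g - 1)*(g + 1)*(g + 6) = g^4 - 2*g^3 - 49*g^2 + 2*g + 48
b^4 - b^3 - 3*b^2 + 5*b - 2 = (b - 1)^3*(b + 2)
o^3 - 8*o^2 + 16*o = o*(o - 4)^2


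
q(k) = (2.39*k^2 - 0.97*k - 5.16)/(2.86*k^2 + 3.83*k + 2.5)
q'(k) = (-5.72*k - 3.83)*(2.39*k^2 - 0.97*k - 5.16)/(2.86*k^2 + 3.83*k + 2.5)^2 + (4.78*k - 0.97)/(2.86*k^2 + 3.83*k + 2.5) = (11.9279*k^2 + 41.4652*k + 17.3378)/(8.1796*k^4 + 21.9076*k^3 + 28.9689*k^2 + 19.15*k + 6.25)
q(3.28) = 0.38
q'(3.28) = 0.13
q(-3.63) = 1.14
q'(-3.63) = 0.03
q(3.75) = 0.43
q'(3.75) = 0.10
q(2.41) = 0.23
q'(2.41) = 0.23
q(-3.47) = 1.14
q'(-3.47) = 0.03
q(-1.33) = 0.15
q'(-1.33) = -2.75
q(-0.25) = -2.77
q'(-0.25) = 2.60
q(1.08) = -0.34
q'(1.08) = 0.76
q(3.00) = 0.34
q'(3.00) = 0.16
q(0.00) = -2.06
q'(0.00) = 2.77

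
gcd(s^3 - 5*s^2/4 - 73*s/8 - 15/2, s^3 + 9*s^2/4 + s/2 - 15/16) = s^2 + 11*s/4 + 15/8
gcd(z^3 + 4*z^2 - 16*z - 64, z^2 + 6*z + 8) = z + 4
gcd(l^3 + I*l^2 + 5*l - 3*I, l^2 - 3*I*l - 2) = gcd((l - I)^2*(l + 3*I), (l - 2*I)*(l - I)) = l - I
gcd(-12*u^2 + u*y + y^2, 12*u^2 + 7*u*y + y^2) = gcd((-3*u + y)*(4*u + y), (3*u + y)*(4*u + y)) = 4*u + y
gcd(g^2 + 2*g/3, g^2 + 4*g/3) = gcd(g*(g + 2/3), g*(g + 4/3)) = g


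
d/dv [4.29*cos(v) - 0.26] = -4.29*sin(v)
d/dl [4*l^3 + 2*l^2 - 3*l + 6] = 12*l^2 + 4*l - 3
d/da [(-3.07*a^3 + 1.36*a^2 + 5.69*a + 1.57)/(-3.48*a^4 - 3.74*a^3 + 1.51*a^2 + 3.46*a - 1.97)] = (-10.6836*a^6 + 9.4656*a^5 + 59.8543*a^4 + 43.1712*a^3 + 31.8728*a^2 - 10.0998*a - 16.6415)/(12.1104*a^8 + 26.0304*a^7 + 3.478*a^6 - 35.3764*a^5 - 9.8895*a^4 + 25.1848*a^3 + 6.0222*a^2 - 13.6324*a + 3.8809)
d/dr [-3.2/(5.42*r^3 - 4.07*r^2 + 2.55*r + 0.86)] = (52.032*r^2 - 26.048*r + 8.16)/(5.42*r^3 - 4.07*r^2 + 2.55*r + 0.86)^2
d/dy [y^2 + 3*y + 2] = 2*y + 3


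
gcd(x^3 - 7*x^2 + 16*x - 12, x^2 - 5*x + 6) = x^2 - 5*x + 6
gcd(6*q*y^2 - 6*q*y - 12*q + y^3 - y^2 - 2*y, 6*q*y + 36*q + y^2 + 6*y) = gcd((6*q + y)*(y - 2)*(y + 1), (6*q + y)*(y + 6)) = 6*q + y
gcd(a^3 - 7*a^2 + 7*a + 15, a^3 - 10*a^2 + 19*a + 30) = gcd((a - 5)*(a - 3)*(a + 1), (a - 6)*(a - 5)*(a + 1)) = a^2 - 4*a - 5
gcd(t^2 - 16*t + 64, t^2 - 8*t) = t - 8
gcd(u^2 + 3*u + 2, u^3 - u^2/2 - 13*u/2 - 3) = u + 2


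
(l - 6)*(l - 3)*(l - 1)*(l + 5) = l^4 - 5*l^3 - 23*l^2 + 117*l - 90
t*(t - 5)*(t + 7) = t^3 + 2*t^2 - 35*t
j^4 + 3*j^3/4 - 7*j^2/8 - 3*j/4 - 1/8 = (j - 1)*(j + 1/4)*(j + 1/2)*(j + 1)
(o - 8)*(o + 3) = o^2 - 5*o - 24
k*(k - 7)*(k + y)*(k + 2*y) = k^4 + 3*k^3*y - 7*k^3 + 2*k^2*y^2 - 21*k^2*y - 14*k*y^2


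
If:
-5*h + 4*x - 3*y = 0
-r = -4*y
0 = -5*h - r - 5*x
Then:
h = -31*y/45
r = 4*y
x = -y/9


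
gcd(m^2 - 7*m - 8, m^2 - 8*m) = m - 8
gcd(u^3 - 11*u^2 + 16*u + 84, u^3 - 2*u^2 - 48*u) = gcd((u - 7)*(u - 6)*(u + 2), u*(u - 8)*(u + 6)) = 1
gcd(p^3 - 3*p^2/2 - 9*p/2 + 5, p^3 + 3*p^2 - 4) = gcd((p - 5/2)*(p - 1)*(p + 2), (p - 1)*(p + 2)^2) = p^2 + p - 2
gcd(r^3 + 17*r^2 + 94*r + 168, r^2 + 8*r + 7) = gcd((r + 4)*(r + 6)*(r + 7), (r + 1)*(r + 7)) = r + 7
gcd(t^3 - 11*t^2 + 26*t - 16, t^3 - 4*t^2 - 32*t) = t - 8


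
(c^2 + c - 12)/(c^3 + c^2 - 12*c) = 1/c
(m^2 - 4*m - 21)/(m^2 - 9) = (m - 7)/(m - 3)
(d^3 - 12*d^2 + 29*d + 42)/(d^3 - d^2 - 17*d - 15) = (d^2 - 13*d + 42)/(d^2 - 2*d - 15)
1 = 1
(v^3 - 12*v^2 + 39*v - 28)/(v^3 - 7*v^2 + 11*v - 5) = (v^2 - 11*v + 28)/(v^2 - 6*v + 5)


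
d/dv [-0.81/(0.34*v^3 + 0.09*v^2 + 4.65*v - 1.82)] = (0.8262*v^2 + 0.1458*v + 3.7665)/(0.34*v^3 + 0.09*v^2 + 4.65*v - 1.82)^2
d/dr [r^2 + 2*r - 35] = 2*r + 2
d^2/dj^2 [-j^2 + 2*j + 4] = -2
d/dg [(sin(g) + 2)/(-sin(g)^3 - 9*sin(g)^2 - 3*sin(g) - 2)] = (2*sin(g)^3 + 15*sin(g)^2 + 36*sin(g) + 4)*cos(g)/(sin(g)^3 + 9*sin(g)^2 + 3*sin(g) + 2)^2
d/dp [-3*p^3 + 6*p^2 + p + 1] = -9*p^2 + 12*p + 1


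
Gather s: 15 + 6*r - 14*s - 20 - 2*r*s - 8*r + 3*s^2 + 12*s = -2*r + 3*s^2 + s*(-2*r - 2) - 5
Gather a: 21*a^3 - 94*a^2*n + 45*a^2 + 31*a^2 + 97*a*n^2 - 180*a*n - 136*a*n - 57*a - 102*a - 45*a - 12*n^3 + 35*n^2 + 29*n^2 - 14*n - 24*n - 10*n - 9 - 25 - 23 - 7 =21*a^3 + a^2*(76 - 94*n) + a*(97*n^2 - 316*n - 204) - 12*n^3 + 64*n^2 - 48*n - 64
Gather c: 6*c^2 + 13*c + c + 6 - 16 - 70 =6*c^2 + 14*c - 80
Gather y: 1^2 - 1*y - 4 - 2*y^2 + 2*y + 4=-2*y^2 + y + 1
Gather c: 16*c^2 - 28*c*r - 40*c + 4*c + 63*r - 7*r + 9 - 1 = 16*c^2 + c*(-28*r - 36) + 56*r + 8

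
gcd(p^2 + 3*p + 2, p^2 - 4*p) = 1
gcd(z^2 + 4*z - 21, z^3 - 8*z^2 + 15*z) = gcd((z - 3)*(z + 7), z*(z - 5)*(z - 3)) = z - 3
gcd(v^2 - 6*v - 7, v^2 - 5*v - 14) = v - 7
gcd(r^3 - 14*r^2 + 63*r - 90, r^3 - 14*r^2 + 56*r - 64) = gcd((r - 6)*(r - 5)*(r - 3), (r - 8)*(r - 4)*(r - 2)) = 1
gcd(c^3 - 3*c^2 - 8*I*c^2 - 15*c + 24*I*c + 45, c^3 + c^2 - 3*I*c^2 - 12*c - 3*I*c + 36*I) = c^2 + c*(-3 - 3*I) + 9*I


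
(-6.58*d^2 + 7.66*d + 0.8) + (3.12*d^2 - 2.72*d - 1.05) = -3.46*d^2 + 4.94*d - 0.25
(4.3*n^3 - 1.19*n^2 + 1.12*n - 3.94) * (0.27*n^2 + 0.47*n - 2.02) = 1.161*n^5 + 1.6997*n^4 - 8.9429*n^3 + 1.8664*n^2 - 4.1142*n + 7.9588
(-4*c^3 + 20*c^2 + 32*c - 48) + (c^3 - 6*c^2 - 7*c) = -3*c^3 + 14*c^2 + 25*c - 48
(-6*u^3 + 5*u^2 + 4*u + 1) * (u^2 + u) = -6*u^5 - u^4 + 9*u^3 + 5*u^2 + u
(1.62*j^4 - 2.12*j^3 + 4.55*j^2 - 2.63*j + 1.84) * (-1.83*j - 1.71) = -2.9646*j^5 + 1.1094*j^4 - 4.7013*j^3 - 2.9676*j^2 + 1.1301*j - 3.1464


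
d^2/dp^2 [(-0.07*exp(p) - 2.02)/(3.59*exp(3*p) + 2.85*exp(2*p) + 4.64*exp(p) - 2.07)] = (-3.608668*exp(6*p) - 236.454273*exp(5*p) - 223.248377*exp(4*p) - 138.763307*exp(3*p) - 217.716264*exp(2*p) - 91.830088*exp(p) - 19.701639)*exp(p)/(46.268279*exp(9*p) + 110.193255*exp(8*p) + 266.881677*exp(7*p) + 227.958984*exp(6*p) + 217.863762*exp(5*p) - 73.250037*exp(4*p) - 18.196363*exp(3*p) - 97.062921*exp(2*p) + 59.645808*exp(p) - 8.869743)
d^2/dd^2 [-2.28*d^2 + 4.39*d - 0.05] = -4.56000000000000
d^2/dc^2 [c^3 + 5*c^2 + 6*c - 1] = 6*c + 10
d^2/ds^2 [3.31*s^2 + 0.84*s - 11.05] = 6.62000000000000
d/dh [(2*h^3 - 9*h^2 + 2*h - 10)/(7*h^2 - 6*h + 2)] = 2*(7*h^4 - 12*h^3 + 26*h^2 + 52*h - 28)/(49*h^4 - 84*h^3 + 64*h^2 - 24*h + 4)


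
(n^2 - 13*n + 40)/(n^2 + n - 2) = (n^2 - 13*n + 40)/(n^2 + n - 2)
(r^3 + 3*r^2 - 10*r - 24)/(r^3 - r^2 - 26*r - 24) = (r^2 - r - 6)/(r^2 - 5*r - 6)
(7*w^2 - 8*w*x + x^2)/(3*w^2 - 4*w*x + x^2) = (-7*w + x)/(-3*w + x)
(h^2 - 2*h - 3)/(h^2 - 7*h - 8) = (h - 3)/(h - 8)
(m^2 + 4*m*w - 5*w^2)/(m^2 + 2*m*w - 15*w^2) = (-m + w)/(-m + 3*w)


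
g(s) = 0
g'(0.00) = 0.00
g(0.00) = 0.00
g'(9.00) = 0.00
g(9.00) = 0.00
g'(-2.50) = 0.00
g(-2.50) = 0.00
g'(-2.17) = 0.00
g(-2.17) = 0.00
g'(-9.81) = 0.00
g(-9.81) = 0.00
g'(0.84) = 0.00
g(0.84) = 0.00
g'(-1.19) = 0.00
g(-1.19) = 0.00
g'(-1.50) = 0.00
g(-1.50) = 0.00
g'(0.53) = 0.00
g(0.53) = 0.00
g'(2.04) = 0.00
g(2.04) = 0.00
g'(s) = 0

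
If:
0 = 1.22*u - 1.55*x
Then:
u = 1.27049180327869*x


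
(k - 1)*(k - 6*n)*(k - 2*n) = k^3 - 8*k^2*n - k^2 + 12*k*n^2 + 8*k*n - 12*n^2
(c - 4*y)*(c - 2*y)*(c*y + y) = c^3*y - 6*c^2*y^2 + c^2*y + 8*c*y^3 - 6*c*y^2 + 8*y^3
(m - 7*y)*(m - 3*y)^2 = m^3 - 13*m^2*y + 51*m*y^2 - 63*y^3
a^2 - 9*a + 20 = (a - 5)*(a - 4)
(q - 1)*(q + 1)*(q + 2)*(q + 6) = q^4 + 8*q^3 + 11*q^2 - 8*q - 12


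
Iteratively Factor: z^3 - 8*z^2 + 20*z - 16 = (z - 2)*(z^2 - 6*z + 8) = (z - 2)^2*(z - 4)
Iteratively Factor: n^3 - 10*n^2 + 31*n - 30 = (n - 2)*(n^2 - 8*n + 15) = (n - 5)*(n - 2)*(n - 3)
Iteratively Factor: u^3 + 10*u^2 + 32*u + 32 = (u + 4)*(u^2 + 6*u + 8) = (u + 4)^2*(u + 2)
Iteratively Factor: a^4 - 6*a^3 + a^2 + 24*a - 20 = (a + 2)*(a^3 - 8*a^2 + 17*a - 10) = (a - 5)*(a + 2)*(a^2 - 3*a + 2) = (a - 5)*(a - 2)*(a + 2)*(a - 1)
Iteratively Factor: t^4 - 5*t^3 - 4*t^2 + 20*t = (t - 2)*(t^3 - 3*t^2 - 10*t) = t*(t - 2)*(t^2 - 3*t - 10) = t*(t - 2)*(t + 2)*(t - 5)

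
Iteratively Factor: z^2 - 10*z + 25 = (z - 5)*(z - 5)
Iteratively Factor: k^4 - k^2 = (k + 1)*(k^3 - k^2) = k*(k + 1)*(k^2 - k) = k^2*(k + 1)*(k - 1)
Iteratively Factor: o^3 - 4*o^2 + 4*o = (o - 2)*(o^2 - 2*o) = o*(o - 2)*(o - 2)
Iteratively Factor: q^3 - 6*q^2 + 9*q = (q - 3)*(q^2 - 3*q) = (q - 3)^2*(q)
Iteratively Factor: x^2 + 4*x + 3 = (x + 1)*(x + 3)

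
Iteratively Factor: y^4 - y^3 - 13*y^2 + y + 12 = (y + 3)*(y^3 - 4*y^2 - y + 4) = (y + 1)*(y + 3)*(y^2 - 5*y + 4) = (y - 1)*(y + 1)*(y + 3)*(y - 4)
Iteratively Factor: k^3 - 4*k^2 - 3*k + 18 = (k + 2)*(k^2 - 6*k + 9) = (k - 3)*(k + 2)*(k - 3)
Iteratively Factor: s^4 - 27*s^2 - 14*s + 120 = (s - 5)*(s^3 + 5*s^2 - 2*s - 24) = (s - 5)*(s + 3)*(s^2 + 2*s - 8) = (s - 5)*(s - 2)*(s + 3)*(s + 4)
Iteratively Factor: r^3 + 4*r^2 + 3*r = (r)*(r^2 + 4*r + 3) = r*(r + 1)*(r + 3)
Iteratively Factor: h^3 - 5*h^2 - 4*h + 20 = (h - 5)*(h^2 - 4) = (h - 5)*(h - 2)*(h + 2)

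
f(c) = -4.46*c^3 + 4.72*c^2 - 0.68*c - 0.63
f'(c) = -13.38*c^2 + 9.44*c - 0.68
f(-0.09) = -0.53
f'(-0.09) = -1.64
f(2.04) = -20.24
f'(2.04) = -37.10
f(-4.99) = 674.45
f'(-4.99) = -380.95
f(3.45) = -129.94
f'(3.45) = -127.37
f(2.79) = -62.65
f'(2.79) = -78.49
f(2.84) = -66.65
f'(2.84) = -81.79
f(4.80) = -388.39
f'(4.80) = -263.64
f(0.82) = -0.47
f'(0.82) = -1.94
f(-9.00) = 3639.15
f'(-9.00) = -1169.42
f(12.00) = -7035.99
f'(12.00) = -1814.12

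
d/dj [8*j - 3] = 8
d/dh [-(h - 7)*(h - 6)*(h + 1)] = -3*h^2 + 24*h - 29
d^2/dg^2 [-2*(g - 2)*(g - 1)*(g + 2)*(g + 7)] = -24*g^2 - 72*g + 44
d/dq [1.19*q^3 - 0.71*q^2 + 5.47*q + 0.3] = 3.57*q^2 - 1.42*q + 5.47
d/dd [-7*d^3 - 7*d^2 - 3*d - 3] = -21*d^2 - 14*d - 3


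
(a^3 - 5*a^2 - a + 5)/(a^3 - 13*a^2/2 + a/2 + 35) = 2*(a^2 - 1)/(2*a^2 - 3*a - 14)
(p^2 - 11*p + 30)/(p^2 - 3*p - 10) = (p - 6)/(p + 2)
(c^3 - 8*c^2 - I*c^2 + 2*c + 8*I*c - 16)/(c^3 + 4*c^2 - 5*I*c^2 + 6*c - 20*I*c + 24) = (c^2 + c*(-8 - 2*I) + 16*I)/(c^2 + c*(4 - 6*I) - 24*I)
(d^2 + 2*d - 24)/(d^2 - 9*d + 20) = (d + 6)/(d - 5)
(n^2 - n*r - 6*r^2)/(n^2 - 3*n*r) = (n + 2*r)/n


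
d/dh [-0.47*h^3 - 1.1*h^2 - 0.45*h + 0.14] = -1.41*h^2 - 2.2*h - 0.45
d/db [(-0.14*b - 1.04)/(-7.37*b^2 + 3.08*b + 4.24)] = (-1.0318*b^2 - 15.3296*b + 2.6096)/(54.3169*b^4 - 45.3992*b^3 - 53.0112*b^2 + 26.1184*b + 17.9776)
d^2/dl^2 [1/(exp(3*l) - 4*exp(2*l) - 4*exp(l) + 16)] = ((-9*exp(2*l) + 16*exp(l) + 4)*(exp(3*l) - 4*exp(2*l) - 4*exp(l) + 16) + 2*(-3*exp(2*l) + 8*exp(l) + 4)^2*exp(l))*exp(l)/(exp(3*l) - 4*exp(2*l) - 4*exp(l) + 16)^3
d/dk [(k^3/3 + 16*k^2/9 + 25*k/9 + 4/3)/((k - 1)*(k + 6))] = (3*k^4 + 30*k^3 + k^2 - 216*k - 210)/(9*(k^4 + 10*k^3 + 13*k^2 - 60*k + 36))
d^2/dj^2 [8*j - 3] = 0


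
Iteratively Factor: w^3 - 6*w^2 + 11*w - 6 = (w - 2)*(w^2 - 4*w + 3) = (w - 2)*(w - 1)*(w - 3)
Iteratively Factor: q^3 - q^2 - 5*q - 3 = (q + 1)*(q^2 - 2*q - 3) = (q + 1)^2*(q - 3)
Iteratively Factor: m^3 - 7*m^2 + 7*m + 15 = (m - 3)*(m^2 - 4*m - 5) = (m - 3)*(m + 1)*(m - 5)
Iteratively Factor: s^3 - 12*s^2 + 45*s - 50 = (s - 5)*(s^2 - 7*s + 10) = (s - 5)*(s - 2)*(s - 5)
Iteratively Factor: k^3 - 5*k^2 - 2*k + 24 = (k - 3)*(k^2 - 2*k - 8) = (k - 4)*(k - 3)*(k + 2)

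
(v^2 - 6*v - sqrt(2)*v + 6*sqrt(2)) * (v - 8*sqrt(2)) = v^3 - 9*sqrt(2)*v^2 - 6*v^2 + 16*v + 54*sqrt(2)*v - 96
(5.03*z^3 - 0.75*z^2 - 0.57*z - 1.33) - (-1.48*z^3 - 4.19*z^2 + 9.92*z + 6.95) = 6.51*z^3 + 3.44*z^2 - 10.49*z - 8.28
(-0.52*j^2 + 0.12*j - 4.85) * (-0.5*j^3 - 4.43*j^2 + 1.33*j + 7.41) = 0.26*j^5 + 2.2436*j^4 + 1.2018*j^3 + 17.7919*j^2 - 5.5613*j - 35.9385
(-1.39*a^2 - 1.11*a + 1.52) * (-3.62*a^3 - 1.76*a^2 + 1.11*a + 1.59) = 5.0318*a^5 + 6.4646*a^4 - 5.0917*a^3 - 6.1174*a^2 - 0.0776999999999999*a + 2.4168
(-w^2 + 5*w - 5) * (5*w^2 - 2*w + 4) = -5*w^4 + 27*w^3 - 39*w^2 + 30*w - 20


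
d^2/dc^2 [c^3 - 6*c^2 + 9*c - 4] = 6*c - 12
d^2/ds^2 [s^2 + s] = 2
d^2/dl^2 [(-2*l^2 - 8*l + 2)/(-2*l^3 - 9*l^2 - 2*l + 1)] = 16/(8*l^3 + 12*l^2 + 6*l + 1)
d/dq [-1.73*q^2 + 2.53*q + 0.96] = 2.53 - 3.46*q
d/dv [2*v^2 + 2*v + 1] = 4*v + 2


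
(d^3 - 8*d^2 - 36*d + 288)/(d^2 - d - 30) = (d^2 - 2*d - 48)/(d + 5)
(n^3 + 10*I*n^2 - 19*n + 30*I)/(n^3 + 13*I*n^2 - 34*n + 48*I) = (n + 5*I)/(n + 8*I)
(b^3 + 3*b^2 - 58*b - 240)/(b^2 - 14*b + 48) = (b^2 + 11*b + 30)/(b - 6)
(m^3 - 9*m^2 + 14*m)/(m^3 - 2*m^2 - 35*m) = (m - 2)/(m + 5)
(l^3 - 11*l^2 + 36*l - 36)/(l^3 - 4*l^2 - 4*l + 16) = (l^2 - 9*l + 18)/(l^2 - 2*l - 8)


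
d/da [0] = 0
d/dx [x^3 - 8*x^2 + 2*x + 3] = 3*x^2 - 16*x + 2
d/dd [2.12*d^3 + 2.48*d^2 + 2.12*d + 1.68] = 6.36*d^2 + 4.96*d + 2.12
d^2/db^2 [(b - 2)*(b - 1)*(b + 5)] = 6*b + 4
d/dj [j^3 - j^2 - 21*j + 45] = 3*j^2 - 2*j - 21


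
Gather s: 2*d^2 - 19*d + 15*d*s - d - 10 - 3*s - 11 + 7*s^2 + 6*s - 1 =2*d^2 - 20*d + 7*s^2 + s*(15*d + 3) - 22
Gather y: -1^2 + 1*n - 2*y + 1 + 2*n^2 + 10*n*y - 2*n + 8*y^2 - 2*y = 2*n^2 - n + 8*y^2 + y*(10*n - 4)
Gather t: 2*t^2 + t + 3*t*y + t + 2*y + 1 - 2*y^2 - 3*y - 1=2*t^2 + t*(3*y + 2) - 2*y^2 - y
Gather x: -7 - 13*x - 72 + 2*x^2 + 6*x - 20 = 2*x^2 - 7*x - 99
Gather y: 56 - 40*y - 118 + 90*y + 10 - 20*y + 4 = 30*y - 48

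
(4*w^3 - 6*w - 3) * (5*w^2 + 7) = 20*w^5 - 2*w^3 - 15*w^2 - 42*w - 21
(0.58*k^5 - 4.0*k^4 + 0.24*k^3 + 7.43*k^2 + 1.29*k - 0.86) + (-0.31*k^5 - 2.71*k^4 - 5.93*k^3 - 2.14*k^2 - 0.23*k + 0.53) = 0.27*k^5 - 6.71*k^4 - 5.69*k^3 + 5.29*k^2 + 1.06*k - 0.33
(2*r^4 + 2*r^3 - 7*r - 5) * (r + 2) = 2*r^5 + 6*r^4 + 4*r^3 - 7*r^2 - 19*r - 10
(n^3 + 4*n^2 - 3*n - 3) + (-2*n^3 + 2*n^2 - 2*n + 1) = -n^3 + 6*n^2 - 5*n - 2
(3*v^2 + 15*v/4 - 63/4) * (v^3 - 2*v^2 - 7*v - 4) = 3*v^5 - 9*v^4/4 - 177*v^3/4 - 27*v^2/4 + 381*v/4 + 63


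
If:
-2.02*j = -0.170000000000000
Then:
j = 0.08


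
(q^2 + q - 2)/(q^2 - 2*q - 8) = (q - 1)/(q - 4)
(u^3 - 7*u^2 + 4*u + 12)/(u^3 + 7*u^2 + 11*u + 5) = (u^2 - 8*u + 12)/(u^2 + 6*u + 5)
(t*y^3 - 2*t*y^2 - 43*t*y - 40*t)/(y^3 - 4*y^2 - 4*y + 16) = t*(y^3 - 2*y^2 - 43*y - 40)/(y^3 - 4*y^2 - 4*y + 16)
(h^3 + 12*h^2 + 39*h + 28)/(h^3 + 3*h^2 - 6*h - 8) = (h + 7)/(h - 2)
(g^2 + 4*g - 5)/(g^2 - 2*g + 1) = (g + 5)/(g - 1)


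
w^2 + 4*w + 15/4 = (w + 3/2)*(w + 5/2)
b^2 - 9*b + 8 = (b - 8)*(b - 1)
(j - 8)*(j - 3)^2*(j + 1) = j^4 - 13*j^3 + 43*j^2 - 15*j - 72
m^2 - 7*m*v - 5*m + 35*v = (m - 5)*(m - 7*v)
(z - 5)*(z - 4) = z^2 - 9*z + 20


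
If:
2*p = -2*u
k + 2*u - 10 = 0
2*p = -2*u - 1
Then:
No Solution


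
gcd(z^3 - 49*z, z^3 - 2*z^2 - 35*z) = z^2 - 7*z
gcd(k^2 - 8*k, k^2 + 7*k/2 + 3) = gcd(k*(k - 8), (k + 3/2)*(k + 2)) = 1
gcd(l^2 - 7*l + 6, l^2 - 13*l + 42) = l - 6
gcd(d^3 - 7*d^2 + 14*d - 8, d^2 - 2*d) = d - 2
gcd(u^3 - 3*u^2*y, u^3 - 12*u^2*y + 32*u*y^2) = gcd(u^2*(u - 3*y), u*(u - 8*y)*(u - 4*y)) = u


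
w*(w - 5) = w^2 - 5*w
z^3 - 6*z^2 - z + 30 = (z - 5)*(z - 3)*(z + 2)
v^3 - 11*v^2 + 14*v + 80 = (v - 8)*(v - 5)*(v + 2)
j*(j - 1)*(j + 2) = j^3 + j^2 - 2*j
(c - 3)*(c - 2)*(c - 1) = c^3 - 6*c^2 + 11*c - 6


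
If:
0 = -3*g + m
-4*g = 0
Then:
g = 0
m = 0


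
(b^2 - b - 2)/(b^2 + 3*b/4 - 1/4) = 4*(b - 2)/(4*b - 1)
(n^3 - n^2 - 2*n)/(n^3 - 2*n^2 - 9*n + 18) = n*(n + 1)/(n^2 - 9)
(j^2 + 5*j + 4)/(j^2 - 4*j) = (j^2 + 5*j + 4)/(j*(j - 4))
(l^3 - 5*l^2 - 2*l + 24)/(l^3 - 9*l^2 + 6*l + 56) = (l - 3)/(l - 7)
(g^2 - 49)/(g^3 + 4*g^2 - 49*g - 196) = 1/(g + 4)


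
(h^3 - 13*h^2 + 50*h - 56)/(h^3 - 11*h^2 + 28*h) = (h - 2)/h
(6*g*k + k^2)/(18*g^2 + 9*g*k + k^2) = k/(3*g + k)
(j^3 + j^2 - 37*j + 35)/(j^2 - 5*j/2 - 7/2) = 2*(-j^3 - j^2 + 37*j - 35)/(-2*j^2 + 5*j + 7)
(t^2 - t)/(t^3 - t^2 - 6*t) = (1 - t)/(-t^2 + t + 6)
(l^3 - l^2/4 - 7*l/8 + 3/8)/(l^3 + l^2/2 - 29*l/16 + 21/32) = 4*(l + 1)/(4*l + 7)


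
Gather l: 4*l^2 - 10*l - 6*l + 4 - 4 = 4*l^2 - 16*l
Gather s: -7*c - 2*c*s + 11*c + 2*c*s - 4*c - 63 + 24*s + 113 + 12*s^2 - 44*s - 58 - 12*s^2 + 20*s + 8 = 0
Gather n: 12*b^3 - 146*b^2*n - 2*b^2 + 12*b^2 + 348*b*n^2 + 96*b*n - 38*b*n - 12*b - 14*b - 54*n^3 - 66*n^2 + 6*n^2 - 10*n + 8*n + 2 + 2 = 12*b^3 + 10*b^2 - 26*b - 54*n^3 + n^2*(348*b - 60) + n*(-146*b^2 + 58*b - 2) + 4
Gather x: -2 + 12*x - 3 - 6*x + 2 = 6*x - 3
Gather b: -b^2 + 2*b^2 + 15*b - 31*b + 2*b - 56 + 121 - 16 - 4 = b^2 - 14*b + 45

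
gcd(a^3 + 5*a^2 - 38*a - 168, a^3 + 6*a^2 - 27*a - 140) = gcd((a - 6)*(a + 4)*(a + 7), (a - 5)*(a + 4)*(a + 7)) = a^2 + 11*a + 28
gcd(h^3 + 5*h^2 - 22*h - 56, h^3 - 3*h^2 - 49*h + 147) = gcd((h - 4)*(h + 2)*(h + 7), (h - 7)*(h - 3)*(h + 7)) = h + 7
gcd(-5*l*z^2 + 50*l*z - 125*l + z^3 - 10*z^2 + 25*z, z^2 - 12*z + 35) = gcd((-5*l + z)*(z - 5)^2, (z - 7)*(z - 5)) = z - 5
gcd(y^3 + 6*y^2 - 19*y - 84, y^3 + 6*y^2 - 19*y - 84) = y^3 + 6*y^2 - 19*y - 84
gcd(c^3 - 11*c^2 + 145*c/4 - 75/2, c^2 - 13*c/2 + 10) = c - 5/2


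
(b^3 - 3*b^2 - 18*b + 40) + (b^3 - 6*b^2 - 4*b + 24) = 2*b^3 - 9*b^2 - 22*b + 64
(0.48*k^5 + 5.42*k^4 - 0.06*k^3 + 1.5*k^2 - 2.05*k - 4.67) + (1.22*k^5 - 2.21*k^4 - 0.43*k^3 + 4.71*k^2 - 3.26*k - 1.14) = 1.7*k^5 + 3.21*k^4 - 0.49*k^3 + 6.21*k^2 - 5.31*k - 5.81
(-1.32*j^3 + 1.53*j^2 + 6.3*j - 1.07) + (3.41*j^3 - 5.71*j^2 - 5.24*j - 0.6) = 2.09*j^3 - 4.18*j^2 + 1.06*j - 1.67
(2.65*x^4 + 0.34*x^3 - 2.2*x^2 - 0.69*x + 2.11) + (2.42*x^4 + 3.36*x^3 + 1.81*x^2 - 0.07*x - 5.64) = 5.07*x^4 + 3.7*x^3 - 0.39*x^2 - 0.76*x - 3.53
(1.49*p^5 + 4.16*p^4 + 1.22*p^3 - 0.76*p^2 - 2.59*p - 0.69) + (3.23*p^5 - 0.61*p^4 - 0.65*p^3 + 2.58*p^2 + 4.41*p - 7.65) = 4.72*p^5 + 3.55*p^4 + 0.57*p^3 + 1.82*p^2 + 1.82*p - 8.34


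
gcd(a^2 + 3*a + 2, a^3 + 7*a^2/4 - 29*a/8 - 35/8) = a + 1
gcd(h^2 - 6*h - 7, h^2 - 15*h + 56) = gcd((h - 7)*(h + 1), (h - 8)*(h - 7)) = h - 7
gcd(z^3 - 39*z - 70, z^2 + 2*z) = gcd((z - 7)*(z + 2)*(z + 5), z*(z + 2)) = z + 2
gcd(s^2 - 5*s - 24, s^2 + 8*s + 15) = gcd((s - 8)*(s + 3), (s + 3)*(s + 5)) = s + 3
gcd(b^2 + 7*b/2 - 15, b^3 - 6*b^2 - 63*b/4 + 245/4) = b - 5/2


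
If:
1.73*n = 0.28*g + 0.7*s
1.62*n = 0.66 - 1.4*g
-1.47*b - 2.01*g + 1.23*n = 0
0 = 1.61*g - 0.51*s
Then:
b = -0.03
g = 0.18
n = 0.25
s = 0.56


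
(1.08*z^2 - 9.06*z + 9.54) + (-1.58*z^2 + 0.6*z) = -0.5*z^2 - 8.46*z + 9.54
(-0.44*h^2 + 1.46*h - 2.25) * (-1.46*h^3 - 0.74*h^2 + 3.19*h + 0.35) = 0.6424*h^5 - 1.806*h^4 + 0.801*h^3 + 6.1684*h^2 - 6.6665*h - 0.7875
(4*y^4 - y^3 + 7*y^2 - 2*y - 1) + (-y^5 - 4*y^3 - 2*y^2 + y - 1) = -y^5 + 4*y^4 - 5*y^3 + 5*y^2 - y - 2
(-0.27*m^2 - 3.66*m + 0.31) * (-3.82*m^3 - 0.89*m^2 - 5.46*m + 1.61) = 1.0314*m^5 + 14.2215*m^4 + 3.5474*m^3 + 19.273*m^2 - 7.5852*m + 0.4991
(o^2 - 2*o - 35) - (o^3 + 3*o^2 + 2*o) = -o^3 - 2*o^2 - 4*o - 35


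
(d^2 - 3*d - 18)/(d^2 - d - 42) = (-d^2 + 3*d + 18)/(-d^2 + d + 42)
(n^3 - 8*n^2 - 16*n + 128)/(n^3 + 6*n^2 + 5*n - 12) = (n^2 - 12*n + 32)/(n^2 + 2*n - 3)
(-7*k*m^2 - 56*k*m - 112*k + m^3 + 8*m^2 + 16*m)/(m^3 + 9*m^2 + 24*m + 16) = (-7*k + m)/(m + 1)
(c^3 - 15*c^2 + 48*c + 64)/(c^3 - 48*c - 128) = (c^2 - 7*c - 8)/(c^2 + 8*c + 16)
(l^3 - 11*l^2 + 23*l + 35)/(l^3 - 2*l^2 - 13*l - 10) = (l - 7)/(l + 2)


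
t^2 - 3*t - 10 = (t - 5)*(t + 2)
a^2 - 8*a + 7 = (a - 7)*(a - 1)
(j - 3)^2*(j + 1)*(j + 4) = j^4 - j^3 - 17*j^2 + 21*j + 36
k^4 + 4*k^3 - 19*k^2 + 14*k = k*(k - 2)*(k - 1)*(k + 7)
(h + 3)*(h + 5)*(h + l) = h^3 + h^2*l + 8*h^2 + 8*h*l + 15*h + 15*l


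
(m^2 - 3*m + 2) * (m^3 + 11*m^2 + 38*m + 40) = m^5 + 8*m^4 + 7*m^3 - 52*m^2 - 44*m + 80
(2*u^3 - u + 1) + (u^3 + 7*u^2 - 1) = 3*u^3 + 7*u^2 - u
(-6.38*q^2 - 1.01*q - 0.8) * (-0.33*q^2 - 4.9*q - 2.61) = 2.1054*q^4 + 31.5953*q^3 + 21.8648*q^2 + 6.5561*q + 2.088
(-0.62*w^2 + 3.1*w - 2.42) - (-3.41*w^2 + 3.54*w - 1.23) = 2.79*w^2 - 0.44*w - 1.19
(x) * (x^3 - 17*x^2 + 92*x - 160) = x^4 - 17*x^3 + 92*x^2 - 160*x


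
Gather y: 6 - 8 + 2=0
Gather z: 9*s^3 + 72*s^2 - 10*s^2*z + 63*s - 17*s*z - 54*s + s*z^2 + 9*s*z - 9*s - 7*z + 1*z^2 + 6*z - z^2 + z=9*s^3 + 72*s^2 + s*z^2 + z*(-10*s^2 - 8*s)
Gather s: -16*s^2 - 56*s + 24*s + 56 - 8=-16*s^2 - 32*s + 48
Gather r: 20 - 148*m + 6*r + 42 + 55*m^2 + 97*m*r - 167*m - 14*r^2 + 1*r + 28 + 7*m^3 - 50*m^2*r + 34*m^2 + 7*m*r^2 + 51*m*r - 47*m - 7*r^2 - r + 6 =7*m^3 + 89*m^2 - 362*m + r^2*(7*m - 21) + r*(-50*m^2 + 148*m + 6) + 96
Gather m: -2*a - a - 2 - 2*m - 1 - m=-3*a - 3*m - 3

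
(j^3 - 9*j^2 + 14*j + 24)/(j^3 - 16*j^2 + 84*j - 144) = (j + 1)/(j - 6)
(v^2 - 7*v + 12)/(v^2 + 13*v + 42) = (v^2 - 7*v + 12)/(v^2 + 13*v + 42)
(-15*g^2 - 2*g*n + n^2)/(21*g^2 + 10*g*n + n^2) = (-5*g + n)/(7*g + n)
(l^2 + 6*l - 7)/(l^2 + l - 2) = (l + 7)/(l + 2)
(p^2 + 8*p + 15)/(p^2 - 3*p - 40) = (p + 3)/(p - 8)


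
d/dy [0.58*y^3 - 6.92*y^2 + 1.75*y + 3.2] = 1.74*y^2 - 13.84*y + 1.75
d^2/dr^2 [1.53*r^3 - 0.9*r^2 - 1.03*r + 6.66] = 9.18*r - 1.8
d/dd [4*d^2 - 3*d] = 8*d - 3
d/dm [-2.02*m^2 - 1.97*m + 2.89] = -4.04*m - 1.97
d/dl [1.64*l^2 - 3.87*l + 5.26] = 3.28*l - 3.87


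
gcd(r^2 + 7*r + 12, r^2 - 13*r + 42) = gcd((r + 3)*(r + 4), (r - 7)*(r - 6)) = 1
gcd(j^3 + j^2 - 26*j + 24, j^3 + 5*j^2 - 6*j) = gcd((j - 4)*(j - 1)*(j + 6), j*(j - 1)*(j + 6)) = j^2 + 5*j - 6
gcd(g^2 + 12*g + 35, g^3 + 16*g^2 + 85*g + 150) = g + 5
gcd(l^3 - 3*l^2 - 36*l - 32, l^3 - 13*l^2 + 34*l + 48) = l^2 - 7*l - 8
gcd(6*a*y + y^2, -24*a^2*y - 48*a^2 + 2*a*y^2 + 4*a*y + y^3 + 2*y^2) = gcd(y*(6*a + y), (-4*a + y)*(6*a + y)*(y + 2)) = 6*a + y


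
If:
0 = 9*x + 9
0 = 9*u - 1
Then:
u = 1/9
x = -1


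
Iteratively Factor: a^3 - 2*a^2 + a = (a - 1)*(a^2 - a) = a*(a - 1)*(a - 1)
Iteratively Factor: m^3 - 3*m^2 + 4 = (m - 2)*(m^2 - m - 2) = (m - 2)*(m + 1)*(m - 2)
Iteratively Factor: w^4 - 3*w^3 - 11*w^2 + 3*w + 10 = (w + 1)*(w^3 - 4*w^2 - 7*w + 10) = (w - 5)*(w + 1)*(w^2 + w - 2) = (w - 5)*(w - 1)*(w + 1)*(w + 2)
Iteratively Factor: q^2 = (q)*(q)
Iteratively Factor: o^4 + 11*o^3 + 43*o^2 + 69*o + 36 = (o + 3)*(o^3 + 8*o^2 + 19*o + 12) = (o + 3)^2*(o^2 + 5*o + 4) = (o + 3)^2*(o + 4)*(o + 1)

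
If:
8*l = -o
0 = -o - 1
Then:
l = 1/8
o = -1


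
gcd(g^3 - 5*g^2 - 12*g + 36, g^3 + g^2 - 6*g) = g^2 + g - 6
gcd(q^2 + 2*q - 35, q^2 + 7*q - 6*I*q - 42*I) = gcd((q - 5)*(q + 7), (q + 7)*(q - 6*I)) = q + 7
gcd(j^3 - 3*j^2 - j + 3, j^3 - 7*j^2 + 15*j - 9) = j^2 - 4*j + 3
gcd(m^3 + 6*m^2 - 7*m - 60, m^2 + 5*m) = m + 5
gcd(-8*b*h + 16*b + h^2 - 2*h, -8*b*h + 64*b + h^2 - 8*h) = 8*b - h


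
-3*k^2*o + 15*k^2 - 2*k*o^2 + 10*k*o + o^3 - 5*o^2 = (-3*k + o)*(k + o)*(o - 5)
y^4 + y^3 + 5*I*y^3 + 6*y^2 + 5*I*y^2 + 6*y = y*(y + 1)*(y - I)*(y + 6*I)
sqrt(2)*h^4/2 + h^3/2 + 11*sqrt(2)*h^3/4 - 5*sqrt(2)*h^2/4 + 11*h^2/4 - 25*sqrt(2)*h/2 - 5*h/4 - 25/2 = (h - 2)*(h + 5/2)*(h + 5)*(sqrt(2)*h/2 + 1/2)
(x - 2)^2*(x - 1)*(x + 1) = x^4 - 4*x^3 + 3*x^2 + 4*x - 4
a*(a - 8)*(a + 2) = a^3 - 6*a^2 - 16*a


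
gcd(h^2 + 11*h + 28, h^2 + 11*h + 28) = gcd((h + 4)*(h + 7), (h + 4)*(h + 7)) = h^2 + 11*h + 28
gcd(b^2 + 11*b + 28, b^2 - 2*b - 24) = b + 4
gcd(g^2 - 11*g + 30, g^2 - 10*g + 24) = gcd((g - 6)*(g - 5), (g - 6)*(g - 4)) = g - 6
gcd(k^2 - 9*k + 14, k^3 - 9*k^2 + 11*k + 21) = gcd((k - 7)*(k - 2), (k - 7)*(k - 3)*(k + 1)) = k - 7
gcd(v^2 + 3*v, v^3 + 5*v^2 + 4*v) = v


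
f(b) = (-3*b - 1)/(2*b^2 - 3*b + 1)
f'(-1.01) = -0.11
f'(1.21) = 85.74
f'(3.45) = 0.38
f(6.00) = -0.35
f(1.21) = -15.53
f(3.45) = -0.79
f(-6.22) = 0.18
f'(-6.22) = 0.02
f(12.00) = -0.15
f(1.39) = -7.45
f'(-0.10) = -3.64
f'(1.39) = 23.14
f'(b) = (3 - 4*b)*(-3*b - 1)/(2*b^2 - 3*b + 1)^2 - 3/(2*b^2 - 3*b + 1) = 2*(3*b^2 + 2*b - 3)/(4*b^4 - 12*b^3 + 13*b^2 - 6*b + 1)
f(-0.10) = -0.53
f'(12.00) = 0.01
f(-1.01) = 0.33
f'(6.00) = 0.08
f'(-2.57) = 0.05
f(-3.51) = 0.26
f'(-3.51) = 0.04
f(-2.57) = 0.31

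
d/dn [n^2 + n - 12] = 2*n + 1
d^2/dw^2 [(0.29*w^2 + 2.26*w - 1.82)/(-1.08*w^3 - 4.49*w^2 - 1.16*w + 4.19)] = (-0.676512*w^6 - 15.816384*w^5 - 38.101104*w^4 + 40.396268*w^3 + 78.3706500000001*w^2 - 148.814724*w + 41.226122)/(1.259712*w^9 + 15.711408*w^8 + 69.377796*w^7 + 109.607633*w^6 - 47.391996*w^5 - 266.782617*w^4 - 72.496516*w^3 + 219.566475*w^2 + 61.095228*w - 73.560059)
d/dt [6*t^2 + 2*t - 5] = 12*t + 2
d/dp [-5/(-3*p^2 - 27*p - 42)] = 5*(-2*p - 9)/(3*(p^2 + 9*p + 14)^2)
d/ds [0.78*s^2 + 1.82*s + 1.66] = 1.56*s + 1.82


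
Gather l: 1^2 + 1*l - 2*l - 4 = -l - 3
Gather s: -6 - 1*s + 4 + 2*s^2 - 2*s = 2*s^2 - 3*s - 2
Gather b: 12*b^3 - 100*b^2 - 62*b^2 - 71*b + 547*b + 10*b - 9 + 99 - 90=12*b^3 - 162*b^2 + 486*b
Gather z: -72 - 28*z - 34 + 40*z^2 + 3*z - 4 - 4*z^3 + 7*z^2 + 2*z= -4*z^3 + 47*z^2 - 23*z - 110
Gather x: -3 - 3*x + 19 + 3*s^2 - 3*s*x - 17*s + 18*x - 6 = 3*s^2 - 17*s + x*(15 - 3*s) + 10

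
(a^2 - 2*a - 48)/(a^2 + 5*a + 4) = (a^2 - 2*a - 48)/(a^2 + 5*a + 4)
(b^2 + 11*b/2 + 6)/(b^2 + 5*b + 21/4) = 2*(b + 4)/(2*b + 7)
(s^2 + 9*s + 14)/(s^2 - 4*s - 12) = (s + 7)/(s - 6)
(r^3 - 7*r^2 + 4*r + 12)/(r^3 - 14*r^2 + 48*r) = (r^2 - r - 2)/(r*(r - 8))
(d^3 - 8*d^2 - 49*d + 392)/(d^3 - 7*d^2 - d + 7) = (d^2 - d - 56)/(d^2 - 1)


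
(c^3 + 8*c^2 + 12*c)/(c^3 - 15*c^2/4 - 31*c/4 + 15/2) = 4*c*(c + 6)/(4*c^2 - 23*c + 15)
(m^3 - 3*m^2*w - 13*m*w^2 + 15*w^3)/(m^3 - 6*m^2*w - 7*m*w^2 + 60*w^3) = (-m + w)/(-m + 4*w)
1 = 1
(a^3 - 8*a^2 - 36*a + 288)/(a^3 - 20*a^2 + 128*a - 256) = (a^2 - 36)/(a^2 - 12*a + 32)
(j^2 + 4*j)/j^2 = (j + 4)/j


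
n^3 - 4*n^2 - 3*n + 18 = (n - 3)^2*(n + 2)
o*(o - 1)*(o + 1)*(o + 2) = o^4 + 2*o^3 - o^2 - 2*o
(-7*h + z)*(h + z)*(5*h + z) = -35*h^3 - 37*h^2*z - h*z^2 + z^3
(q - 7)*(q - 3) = q^2 - 10*q + 21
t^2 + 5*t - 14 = (t - 2)*(t + 7)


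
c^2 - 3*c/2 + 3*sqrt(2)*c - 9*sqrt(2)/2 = (c - 3/2)*(c + 3*sqrt(2))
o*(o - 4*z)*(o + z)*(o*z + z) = o^4*z - 3*o^3*z^2 + o^3*z - 4*o^2*z^3 - 3*o^2*z^2 - 4*o*z^3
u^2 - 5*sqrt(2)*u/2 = u*(u - 5*sqrt(2)/2)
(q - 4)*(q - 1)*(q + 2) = q^3 - 3*q^2 - 6*q + 8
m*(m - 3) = m^2 - 3*m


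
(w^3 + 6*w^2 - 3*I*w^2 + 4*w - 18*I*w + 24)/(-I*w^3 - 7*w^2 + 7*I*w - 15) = (I*w^2 + w*(4 + 6*I) + 24)/(w^2 - 8*I*w - 15)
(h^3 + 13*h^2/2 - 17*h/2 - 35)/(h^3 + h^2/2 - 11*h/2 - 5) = (h + 7)/(h + 1)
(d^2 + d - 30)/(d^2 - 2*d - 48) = (d - 5)/(d - 8)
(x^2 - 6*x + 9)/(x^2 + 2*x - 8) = (x^2 - 6*x + 9)/(x^2 + 2*x - 8)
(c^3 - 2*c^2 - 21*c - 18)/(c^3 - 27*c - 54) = (c + 1)/(c + 3)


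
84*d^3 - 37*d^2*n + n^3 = (-4*d + n)*(-3*d + n)*(7*d + n)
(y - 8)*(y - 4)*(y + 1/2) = y^3 - 23*y^2/2 + 26*y + 16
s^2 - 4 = (s - 2)*(s + 2)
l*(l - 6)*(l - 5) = l^3 - 11*l^2 + 30*l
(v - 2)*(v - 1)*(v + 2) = v^3 - v^2 - 4*v + 4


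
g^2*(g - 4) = g^3 - 4*g^2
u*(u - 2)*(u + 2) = u^3 - 4*u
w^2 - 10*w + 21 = (w - 7)*(w - 3)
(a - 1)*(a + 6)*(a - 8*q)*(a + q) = a^4 - 7*a^3*q + 5*a^3 - 8*a^2*q^2 - 35*a^2*q - 6*a^2 - 40*a*q^2 + 42*a*q + 48*q^2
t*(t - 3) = t^2 - 3*t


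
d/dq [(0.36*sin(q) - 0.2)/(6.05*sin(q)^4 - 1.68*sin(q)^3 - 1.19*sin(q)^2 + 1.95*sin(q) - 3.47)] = (-6.534*sin(q)^4 + 6.0496*sin(q)^3 - 0.5796*sin(q)^2 - 0.476*sin(q) - 0.8592)*cos(q)/(36.6025*sin(q)^8 - 20.328*sin(q)^7 - 11.5766*sin(q)^6 + 27.5934*sin(q)^5 - 47.1229*sin(q)^4 + 7.0182*sin(q)^3 + 12.0611*sin(q)^2 - 13.533*sin(q) + 12.0409)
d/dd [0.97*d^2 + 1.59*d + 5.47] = 1.94*d + 1.59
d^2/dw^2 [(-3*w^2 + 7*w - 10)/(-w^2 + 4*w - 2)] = 2*(5*w^3 + 12*w^2 - 78*w + 96)/(w^6 - 12*w^5 + 54*w^4 - 112*w^3 + 108*w^2 - 48*w + 8)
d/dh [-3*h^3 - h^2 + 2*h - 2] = -9*h^2 - 2*h + 2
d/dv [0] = 0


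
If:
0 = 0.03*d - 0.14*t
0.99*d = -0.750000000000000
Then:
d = -0.76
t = -0.16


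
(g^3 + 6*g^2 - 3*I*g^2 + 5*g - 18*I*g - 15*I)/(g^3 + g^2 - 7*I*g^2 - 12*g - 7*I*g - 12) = (g + 5)/(g - 4*I)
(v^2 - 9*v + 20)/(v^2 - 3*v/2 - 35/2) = 2*(v - 4)/(2*v + 7)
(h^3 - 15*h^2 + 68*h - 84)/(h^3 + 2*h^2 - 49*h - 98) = (h^2 - 8*h + 12)/(h^2 + 9*h + 14)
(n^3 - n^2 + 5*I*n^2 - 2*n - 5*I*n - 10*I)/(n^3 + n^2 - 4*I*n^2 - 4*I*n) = (n^2 + n*(-2 + 5*I) - 10*I)/(n*(n - 4*I))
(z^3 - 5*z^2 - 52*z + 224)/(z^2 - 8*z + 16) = (z^2 - z - 56)/(z - 4)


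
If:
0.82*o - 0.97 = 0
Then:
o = 1.18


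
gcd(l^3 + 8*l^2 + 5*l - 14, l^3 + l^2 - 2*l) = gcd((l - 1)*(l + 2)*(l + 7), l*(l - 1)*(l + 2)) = l^2 + l - 2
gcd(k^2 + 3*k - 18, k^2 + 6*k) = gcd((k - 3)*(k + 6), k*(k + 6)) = k + 6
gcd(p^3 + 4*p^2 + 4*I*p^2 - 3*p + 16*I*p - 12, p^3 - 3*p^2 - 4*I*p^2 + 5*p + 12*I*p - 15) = p + I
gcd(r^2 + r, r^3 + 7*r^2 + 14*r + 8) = r + 1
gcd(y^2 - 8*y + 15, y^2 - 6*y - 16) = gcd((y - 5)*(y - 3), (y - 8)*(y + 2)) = 1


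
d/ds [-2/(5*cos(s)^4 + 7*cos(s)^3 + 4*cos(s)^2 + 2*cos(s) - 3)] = -2*(23*cos(s) + 21*cos(2*s)/2 + 5*cos(3*s) + 25/2)*sin(s)/(5*cos(s)^4 + 7*cos(s)^3 + 4*cos(s)^2 + 2*cos(s) - 3)^2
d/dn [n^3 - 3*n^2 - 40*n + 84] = 3*n^2 - 6*n - 40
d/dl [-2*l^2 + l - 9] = 1 - 4*l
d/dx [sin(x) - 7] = cos(x)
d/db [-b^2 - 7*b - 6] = -2*b - 7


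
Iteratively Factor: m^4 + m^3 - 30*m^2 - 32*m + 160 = (m + 4)*(m^3 - 3*m^2 - 18*m + 40) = (m - 5)*(m + 4)*(m^2 + 2*m - 8) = (m - 5)*(m - 2)*(m + 4)*(m + 4)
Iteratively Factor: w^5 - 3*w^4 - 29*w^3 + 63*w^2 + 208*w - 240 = (w + 4)*(w^4 - 7*w^3 - w^2 + 67*w - 60) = (w - 1)*(w + 4)*(w^3 - 6*w^2 - 7*w + 60) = (w - 1)*(w + 3)*(w + 4)*(w^2 - 9*w + 20) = (w - 5)*(w - 1)*(w + 3)*(w + 4)*(w - 4)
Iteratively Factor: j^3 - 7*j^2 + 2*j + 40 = (j - 4)*(j^2 - 3*j - 10) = (j - 4)*(j + 2)*(j - 5)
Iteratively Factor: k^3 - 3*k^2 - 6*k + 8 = (k - 1)*(k^2 - 2*k - 8) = (k - 4)*(k - 1)*(k + 2)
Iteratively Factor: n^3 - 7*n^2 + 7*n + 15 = (n - 5)*(n^2 - 2*n - 3) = (n - 5)*(n - 3)*(n + 1)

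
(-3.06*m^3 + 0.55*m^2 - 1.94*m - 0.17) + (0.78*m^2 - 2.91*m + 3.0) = -3.06*m^3 + 1.33*m^2 - 4.85*m + 2.83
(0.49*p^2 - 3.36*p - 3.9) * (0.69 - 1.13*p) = -0.5537*p^3 + 4.1349*p^2 + 2.0886*p - 2.691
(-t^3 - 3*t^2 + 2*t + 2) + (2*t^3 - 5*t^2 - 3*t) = t^3 - 8*t^2 - t + 2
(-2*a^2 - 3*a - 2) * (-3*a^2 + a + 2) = 6*a^4 + 7*a^3 - a^2 - 8*a - 4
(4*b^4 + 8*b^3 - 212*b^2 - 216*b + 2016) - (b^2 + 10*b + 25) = 4*b^4 + 8*b^3 - 213*b^2 - 226*b + 1991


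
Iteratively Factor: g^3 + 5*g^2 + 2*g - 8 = (g - 1)*(g^2 + 6*g + 8) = (g - 1)*(g + 2)*(g + 4)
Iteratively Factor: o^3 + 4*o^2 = (o)*(o^2 + 4*o) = o*(o + 4)*(o)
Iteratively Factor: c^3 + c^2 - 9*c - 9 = (c + 1)*(c^2 - 9) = (c - 3)*(c + 1)*(c + 3)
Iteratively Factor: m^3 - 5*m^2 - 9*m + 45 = (m + 3)*(m^2 - 8*m + 15) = (m - 5)*(m + 3)*(m - 3)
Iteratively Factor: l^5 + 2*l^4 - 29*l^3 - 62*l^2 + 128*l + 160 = (l + 1)*(l^4 + l^3 - 30*l^2 - 32*l + 160) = (l - 2)*(l + 1)*(l^3 + 3*l^2 - 24*l - 80) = (l - 5)*(l - 2)*(l + 1)*(l^2 + 8*l + 16) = (l - 5)*(l - 2)*(l + 1)*(l + 4)*(l + 4)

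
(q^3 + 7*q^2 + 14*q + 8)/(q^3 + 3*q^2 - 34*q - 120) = (q^2 + 3*q + 2)/(q^2 - q - 30)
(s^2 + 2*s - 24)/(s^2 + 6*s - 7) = (s^2 + 2*s - 24)/(s^2 + 6*s - 7)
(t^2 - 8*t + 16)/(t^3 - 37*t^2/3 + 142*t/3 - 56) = 3*(t - 4)/(3*t^2 - 25*t + 42)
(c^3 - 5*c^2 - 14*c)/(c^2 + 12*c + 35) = c*(c^2 - 5*c - 14)/(c^2 + 12*c + 35)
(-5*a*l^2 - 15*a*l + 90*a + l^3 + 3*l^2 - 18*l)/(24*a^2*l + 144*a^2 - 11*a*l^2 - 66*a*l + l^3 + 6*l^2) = (-5*a*l + 15*a + l^2 - 3*l)/(24*a^2 - 11*a*l + l^2)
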